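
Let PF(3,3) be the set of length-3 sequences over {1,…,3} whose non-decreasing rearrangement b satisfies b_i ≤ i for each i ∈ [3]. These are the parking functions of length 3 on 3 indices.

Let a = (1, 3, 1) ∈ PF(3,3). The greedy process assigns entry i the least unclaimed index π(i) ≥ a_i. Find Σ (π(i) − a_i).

Σπ(i) = 1+…+3 = 6; Σa = 1+3+1 = 5; disp = 6−5 = 1.

1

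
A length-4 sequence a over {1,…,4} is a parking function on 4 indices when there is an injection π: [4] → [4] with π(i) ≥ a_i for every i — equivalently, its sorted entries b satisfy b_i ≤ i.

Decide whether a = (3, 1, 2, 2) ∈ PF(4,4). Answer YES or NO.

Rearranged: b = (1, 2, 2, 3).
  b_1=1 ≤ 1
  b_2=2 ≤ 2
  b_3=2 ≤ 3
  b_4=3 ≤ 4
All bounds hold ⇒ YES

YES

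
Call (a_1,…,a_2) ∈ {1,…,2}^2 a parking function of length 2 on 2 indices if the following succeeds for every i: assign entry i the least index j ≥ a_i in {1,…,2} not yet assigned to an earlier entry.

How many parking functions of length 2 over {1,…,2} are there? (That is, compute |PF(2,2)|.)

3

|PF(2,2)| = (2−2+1)·(2+1)^(2−1) = 1 · 3 = 3 [KW]
One tuple (2,1) → sorted (1,2): b_i ≤ i ∀i, a PF.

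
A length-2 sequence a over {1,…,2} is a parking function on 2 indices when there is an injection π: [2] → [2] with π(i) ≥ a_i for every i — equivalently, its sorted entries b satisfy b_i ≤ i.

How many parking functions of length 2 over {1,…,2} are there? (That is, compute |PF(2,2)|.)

#PF = 1·3^1 = 1 · 3 = 3 (Pollak)
Check (1,2) → sorted (1,2): b_i ≤ i ∀i, a PF.

3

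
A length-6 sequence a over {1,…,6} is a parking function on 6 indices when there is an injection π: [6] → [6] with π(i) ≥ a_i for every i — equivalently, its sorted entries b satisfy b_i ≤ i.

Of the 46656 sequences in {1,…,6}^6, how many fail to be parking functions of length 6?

|PF| = (6−6+1)·(6+1)^(6−1) = 1×16807 = 16807
Example (1,6,1,6,4,6) → sorted (1,1,4,6,6,6): b_3=4>3, not a PF.
So 46656 − 16807 = 29849 fail.

29849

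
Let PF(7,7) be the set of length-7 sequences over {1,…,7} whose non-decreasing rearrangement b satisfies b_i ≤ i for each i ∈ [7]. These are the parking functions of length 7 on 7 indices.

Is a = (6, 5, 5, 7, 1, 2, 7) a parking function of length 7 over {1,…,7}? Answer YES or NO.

NO

Rearranged: b = (1, 2, 5, 5, 6, 7, 7).
  b_1=1 ≤ 1
  b_2=2 ≤ 2
  b_3=5 > 3
  fails at i=3 ⇒ NO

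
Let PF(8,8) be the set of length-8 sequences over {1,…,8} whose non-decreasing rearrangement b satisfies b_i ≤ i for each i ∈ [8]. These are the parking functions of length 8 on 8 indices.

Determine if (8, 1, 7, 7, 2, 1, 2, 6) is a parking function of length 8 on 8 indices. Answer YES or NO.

Rearranged: b = (1, 1, 2, 2, 6, 7, 7, 8).
  b_1=1 ≤ 1
  b_2=1 ≤ 2
  b_3=2 ≤ 3
  b_4=2 ≤ 4
  b_5=6 > 5
  fails at i=5 ⇒ NO

NO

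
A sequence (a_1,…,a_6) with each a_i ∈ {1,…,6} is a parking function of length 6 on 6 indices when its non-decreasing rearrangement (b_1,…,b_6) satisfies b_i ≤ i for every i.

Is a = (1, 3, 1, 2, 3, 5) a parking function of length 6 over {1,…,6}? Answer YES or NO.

Order a: b = (1, 1, 2, 3, 3, 5).
  b_1=1 ≤ 1
  b_2=1 ≤ 2
  b_3=2 ≤ 3
  b_4=3 ≤ 4
  b_5=3 ≤ 5
  b_6=5 ≤ 6
All bounds hold ⇒ YES

YES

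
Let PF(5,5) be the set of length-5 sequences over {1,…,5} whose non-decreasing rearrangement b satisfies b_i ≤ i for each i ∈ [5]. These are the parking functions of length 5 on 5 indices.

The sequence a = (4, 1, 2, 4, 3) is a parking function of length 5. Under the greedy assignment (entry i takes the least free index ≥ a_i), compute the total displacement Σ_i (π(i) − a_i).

Σπ(i) = 1+…+5 = 15; Σa = 4+1+2+4+3 = 14; disp = 15−14 = 1.

1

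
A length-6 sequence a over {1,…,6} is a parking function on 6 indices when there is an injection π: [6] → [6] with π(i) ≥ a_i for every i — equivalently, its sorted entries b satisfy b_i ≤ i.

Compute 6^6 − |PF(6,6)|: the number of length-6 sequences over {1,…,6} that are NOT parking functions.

29849

|PF| = (6+1−6)·(6+1)^{6−1} = 1·16807 = 16807
Check (6,3,6,5,1,6) → sorted (1,3,5,6,6,6): b_2=3>2, not a PF.
Total 46656; non-PF = 46656−16807 = 29849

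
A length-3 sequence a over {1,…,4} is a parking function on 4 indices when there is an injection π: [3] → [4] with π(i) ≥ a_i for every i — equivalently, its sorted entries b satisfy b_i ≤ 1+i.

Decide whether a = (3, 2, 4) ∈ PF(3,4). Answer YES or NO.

Order a: b = (2, 3, 4).
  b_1=2 ≤ 2
  b_2=3 ≤ 3
  b_3=4 ≤ 4
All bounds hold ⇒ YES

YES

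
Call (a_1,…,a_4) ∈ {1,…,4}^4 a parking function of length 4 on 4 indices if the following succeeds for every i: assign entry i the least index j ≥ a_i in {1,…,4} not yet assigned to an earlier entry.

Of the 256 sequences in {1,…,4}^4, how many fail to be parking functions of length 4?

131

Count = 1·5^3 = 1·125 = 125 (Pollak)
Example (4,2,3,4) → sorted (2,3,4,4): b_1=2>1, not a PF.
So 256 − 125 = 131 fail.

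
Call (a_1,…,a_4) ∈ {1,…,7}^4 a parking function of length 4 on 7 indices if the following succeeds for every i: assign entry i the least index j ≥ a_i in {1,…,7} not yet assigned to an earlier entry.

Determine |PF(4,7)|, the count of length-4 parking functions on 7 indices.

2048

Count = (7−4+1)·(7+1)^(4−1) = 4 · 512 = 2048
E.g. (5,4,7,2) → sorted (2,4,5,7): b_i ≤ 3+i ∀i, a PF.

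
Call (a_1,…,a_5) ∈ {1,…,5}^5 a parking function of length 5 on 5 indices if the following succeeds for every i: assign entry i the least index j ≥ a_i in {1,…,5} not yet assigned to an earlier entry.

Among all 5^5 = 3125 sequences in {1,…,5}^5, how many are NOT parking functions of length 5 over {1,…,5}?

#PF = (5−5+1)·(5+1)^(5−1) = 1×1296 = 1296
One tuple (5,5,2,4,5) → sorted (2,4,5,5,5): b_1=2>1, not a PF.
So 3125 − 1296 = 1829 fail.

1829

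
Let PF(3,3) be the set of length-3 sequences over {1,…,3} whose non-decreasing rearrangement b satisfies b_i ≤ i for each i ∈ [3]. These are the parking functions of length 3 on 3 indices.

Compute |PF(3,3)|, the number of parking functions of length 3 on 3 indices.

16

|PF(3,3)| = 1·4^2 = 1×16 = 16
Check (1,2,2) → sorted (1,2,2): b_i ≤ i ∀i, a PF.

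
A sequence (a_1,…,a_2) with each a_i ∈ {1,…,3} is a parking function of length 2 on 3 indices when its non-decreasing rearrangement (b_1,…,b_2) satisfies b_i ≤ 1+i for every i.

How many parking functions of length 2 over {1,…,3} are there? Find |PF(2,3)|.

8

#PF = (3+1−2)·(3+1)^{2−1} = 2×4 = 8 (Pollak)
Check (1,3) → sorted (1,3): b_i ≤ 1+i ∀i, a PF.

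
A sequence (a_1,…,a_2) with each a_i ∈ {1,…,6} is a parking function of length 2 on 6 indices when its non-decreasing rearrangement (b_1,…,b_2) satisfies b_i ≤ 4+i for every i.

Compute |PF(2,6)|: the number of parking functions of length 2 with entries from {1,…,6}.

|PF(2,6)| = 5·7^1 = 5·7 = 35 (Konheim–Weiss)
One tuple (4,4) → sorted (4,4): b_i ≤ 4+i ∀i, a PF.

35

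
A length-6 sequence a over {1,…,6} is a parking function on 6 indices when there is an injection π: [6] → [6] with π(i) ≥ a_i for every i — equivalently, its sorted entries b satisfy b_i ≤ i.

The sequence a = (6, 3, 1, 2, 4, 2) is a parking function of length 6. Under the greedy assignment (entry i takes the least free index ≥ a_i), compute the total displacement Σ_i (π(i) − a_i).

Σπ(i) = 1+…+6 = 21; Σa = 6+3+1+2+4+2 = 18; disp = 21−18 = 3.

3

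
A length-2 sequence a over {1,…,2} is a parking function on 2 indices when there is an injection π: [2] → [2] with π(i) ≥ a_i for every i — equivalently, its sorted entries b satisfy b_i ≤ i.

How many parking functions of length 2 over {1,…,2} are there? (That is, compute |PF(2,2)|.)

3

Count = (2−2+1)·(2+1)^(2−1) = 1×3 = 3 [KW]
Check (2,1) → sorted (1,2): b_i ≤ i ∀i, a PF.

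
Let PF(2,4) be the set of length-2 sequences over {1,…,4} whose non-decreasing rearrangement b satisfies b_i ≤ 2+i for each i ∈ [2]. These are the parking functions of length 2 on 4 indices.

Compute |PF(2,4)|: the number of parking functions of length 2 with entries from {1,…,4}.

15

#PF = (4+1−2)·(4+1)^{2−1} = 3×5 = 15 (Konheim–Weiss)
E.g. (4,2) → sorted (2,4): b_i ≤ 2+i ∀i, a PF.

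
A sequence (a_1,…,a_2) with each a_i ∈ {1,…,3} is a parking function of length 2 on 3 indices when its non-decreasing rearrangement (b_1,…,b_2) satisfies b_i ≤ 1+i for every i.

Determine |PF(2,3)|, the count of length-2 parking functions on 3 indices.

|PF(2,3)| = (3−2+1)·(3+1)^(2−1) = 2×4 = 8 (Konheim–Weiss)
Example (1,3) → sorted (1,3): b_i ≤ 1+i ∀i, a PF.

8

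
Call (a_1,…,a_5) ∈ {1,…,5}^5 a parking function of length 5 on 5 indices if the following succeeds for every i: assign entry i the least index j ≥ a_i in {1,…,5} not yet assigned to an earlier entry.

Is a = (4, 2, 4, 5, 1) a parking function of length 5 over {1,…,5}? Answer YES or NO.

NO

Rearranged: b = (1, 2, 4, 4, 5).
  b_1=1 ≤ 1
  b_2=2 ≤ 2
  b_3=4 > 3
  fails at i=3 ⇒ NO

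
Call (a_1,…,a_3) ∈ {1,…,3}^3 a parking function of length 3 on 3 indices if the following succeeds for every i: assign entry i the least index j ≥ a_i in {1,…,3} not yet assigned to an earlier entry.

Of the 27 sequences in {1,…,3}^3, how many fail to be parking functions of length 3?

#PF = (4−3)·4^(3−1) = 1 · 16 = 16 (Pollak)
One tuple (2,2,2) → sorted (2,2,2): b_1=2>1, not a PF.
Total 27; non-PF = 27−16 = 11

11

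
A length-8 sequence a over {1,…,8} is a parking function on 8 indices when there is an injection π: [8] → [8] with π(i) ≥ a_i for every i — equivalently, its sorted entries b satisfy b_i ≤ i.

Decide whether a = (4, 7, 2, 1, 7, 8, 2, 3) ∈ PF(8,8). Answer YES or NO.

NO

Order a: b = (1, 2, 2, 3, 4, 7, 7, 8).
  b_1=1 ≤ 1
  b_2=2 ≤ 2
  b_3=2 ≤ 3
  b_4=3 ≤ 4
  b_5=4 ≤ 5
  b_6=7 > 6
  fails at i=6 ⇒ NO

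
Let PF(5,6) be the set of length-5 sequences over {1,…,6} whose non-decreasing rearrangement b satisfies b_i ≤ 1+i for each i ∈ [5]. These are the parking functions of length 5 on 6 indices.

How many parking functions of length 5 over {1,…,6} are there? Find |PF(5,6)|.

Count = (7−5)·7^(5−1) = 2 · 2401 = 4802
One tuple (4,1,1,6,5) → sorted (1,1,4,5,6): b_i ≤ 1+i ∀i, a PF.

4802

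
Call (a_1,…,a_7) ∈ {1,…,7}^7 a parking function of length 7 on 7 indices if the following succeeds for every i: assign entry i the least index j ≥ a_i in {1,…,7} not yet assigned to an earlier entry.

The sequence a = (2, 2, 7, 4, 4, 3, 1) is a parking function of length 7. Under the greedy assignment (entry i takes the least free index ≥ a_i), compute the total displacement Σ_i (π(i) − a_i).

Σπ = 28 ({1..7} each once); Σa = 2+2+7+4+4+3+1 = 23; disp = 28−23 = 5.

5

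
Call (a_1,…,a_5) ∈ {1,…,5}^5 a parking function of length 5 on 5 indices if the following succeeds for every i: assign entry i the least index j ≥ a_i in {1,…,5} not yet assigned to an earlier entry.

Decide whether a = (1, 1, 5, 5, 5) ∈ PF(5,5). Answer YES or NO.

NO

Order a: b = (1, 1, 5, 5, 5).
  b_1=1 ≤ 1
  b_2=1 ≤ 2
  b_3=5 > 3
  fails at i=3 ⇒ NO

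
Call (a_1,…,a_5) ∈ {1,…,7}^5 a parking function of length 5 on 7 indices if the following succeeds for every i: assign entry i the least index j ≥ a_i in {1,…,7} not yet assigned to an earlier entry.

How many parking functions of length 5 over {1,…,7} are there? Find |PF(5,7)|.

|PF(5,7)| = (7+1−5)·(7+1)^{5−1} = 3×4096 = 12288 (Pollak)
Example (6,1,1,3,6) → sorted (1,1,3,6,6): b_i ≤ 2+i ∀i, a PF.

12288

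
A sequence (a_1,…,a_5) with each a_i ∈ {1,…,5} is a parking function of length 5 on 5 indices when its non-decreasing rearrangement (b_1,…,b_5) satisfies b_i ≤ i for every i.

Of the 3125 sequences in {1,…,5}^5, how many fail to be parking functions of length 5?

1829

|PF(5,5)| = (5−5+1)·(5+1)^(5−1) = 1·1296 = 1296 (Pollak)
Check (2,5,3,2,2) → sorted (2,2,2,3,5): b_1=2>1, not a PF.
5^5 − 1296 = 3125 − 1296 = 1829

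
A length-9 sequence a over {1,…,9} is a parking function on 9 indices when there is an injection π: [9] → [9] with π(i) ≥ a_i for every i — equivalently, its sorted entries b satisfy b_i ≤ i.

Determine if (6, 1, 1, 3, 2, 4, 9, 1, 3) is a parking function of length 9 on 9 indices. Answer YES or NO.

YES

Sorted: b = (1, 1, 1, 2, 3, 3, 4, 6, 9).
  b_1=1 ≤ 1
  b_2=1 ≤ 2
  b_3=1 ≤ 3
  b_4=2 ≤ 4
  b_5=3 ≤ 5
  b_6=3 ≤ 6
  b_7=4 ≤ 7
  b_8=6 ≤ 8
  b_9=9 ≤ 9
All bounds hold ⇒ YES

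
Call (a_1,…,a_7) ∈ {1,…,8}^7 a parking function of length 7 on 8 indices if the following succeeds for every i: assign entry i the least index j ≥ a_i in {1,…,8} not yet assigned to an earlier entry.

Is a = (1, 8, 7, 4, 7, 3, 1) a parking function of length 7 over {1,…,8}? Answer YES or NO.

NO

Rearranged: b = (1, 1, 3, 4, 7, 7, 8).
  b_1=1 ≤ 2
  b_2=1 ≤ 3
  b_3=3 ≤ 4
  b_4=4 ≤ 5
  b_5=7 > 6
  fails at i=5 ⇒ NO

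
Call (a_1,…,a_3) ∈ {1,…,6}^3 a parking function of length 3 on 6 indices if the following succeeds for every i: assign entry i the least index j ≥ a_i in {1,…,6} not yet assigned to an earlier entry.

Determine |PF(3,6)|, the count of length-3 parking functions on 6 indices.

Count = 4·7^2 = 4·49 = 196 (Konheim–Weiss)
One tuple (6,1,3) → sorted (1,3,6): b_i ≤ 3+i ∀i, a PF.

196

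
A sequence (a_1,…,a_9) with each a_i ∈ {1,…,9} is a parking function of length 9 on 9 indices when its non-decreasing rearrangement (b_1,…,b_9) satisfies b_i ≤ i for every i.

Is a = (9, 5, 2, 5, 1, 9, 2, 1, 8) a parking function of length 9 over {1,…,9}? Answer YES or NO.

Order a: b = (1, 1, 2, 2, 5, 5, 8, 9, 9).
  b_1=1 ≤ 1
  b_2=1 ≤ 2
  b_3=2 ≤ 3
  b_4=2 ≤ 4
  b_5=5 ≤ 5
  b_6=5 ≤ 6
  b_7=8 > 7
  fails at i=7 ⇒ NO

NO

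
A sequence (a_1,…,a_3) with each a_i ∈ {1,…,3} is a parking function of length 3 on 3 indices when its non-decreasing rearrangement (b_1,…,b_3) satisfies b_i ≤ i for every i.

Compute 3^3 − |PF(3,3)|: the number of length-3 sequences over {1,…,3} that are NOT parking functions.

|PF| = (3+1−3)·(3+1)^{3−1} = 1×16 = 16 [KW]
Check (3,3,3) → sorted (3,3,3): b_1=3>1, not a PF.
Total 27; non-PF = 27−16 = 11

11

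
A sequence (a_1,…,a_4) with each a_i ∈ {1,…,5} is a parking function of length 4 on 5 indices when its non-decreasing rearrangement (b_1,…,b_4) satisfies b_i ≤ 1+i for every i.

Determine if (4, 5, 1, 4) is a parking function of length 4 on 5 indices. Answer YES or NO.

NO

Sorted: b = (1, 4, 4, 5).
  b_1=1 ≤ 2
  b_2=4 > 3
  fails at i=2 ⇒ NO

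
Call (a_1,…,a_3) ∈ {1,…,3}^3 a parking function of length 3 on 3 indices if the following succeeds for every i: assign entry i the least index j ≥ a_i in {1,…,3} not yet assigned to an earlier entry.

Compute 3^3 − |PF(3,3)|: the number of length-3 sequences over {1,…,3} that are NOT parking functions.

11

Count = (3−3+1)·(3+1)^(3−1) = 1×16 = 16 [KW]
Example (3,3,1) → sorted (1,3,3): b_2=3>2, not a PF.
3^3 − 16 = 27 − 16 = 11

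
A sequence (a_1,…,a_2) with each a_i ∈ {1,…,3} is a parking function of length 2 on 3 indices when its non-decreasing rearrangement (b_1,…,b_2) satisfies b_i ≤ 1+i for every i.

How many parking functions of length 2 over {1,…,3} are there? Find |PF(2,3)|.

Count = (4−2)·4^(2−1) = 2 · 4 = 8 (Konheim–Weiss)
Check (3,2) → sorted (2,3): b_i ≤ 1+i ∀i, a PF.

8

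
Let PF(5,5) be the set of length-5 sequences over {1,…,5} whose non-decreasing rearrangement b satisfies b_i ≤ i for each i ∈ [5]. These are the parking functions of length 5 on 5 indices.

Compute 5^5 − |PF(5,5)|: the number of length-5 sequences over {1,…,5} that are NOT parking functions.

|PF| = (6−5)·6^(5−1) = 1·1296 = 1296
Example (5,3,3,5,5) → sorted (3,3,5,5,5): b_1=3>1, not a PF.
So 3125 − 1296 = 1829 fail.

1829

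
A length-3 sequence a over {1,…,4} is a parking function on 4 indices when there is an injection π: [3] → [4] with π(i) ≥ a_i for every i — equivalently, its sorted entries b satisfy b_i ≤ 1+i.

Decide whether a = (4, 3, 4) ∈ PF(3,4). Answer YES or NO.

Rearranged: b = (3, 4, 4).
  b_1=3 > 2
  fails at i=1 ⇒ NO

NO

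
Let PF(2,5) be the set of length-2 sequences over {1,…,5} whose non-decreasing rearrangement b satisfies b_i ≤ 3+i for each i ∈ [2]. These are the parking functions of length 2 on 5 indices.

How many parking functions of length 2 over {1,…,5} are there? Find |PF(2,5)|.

|PF(2,5)| = (5+1−2)·(5+1)^{2−1} = 4 · 6 = 24 [KW]
One tuple (3,5) → sorted (3,5): b_i ≤ 3+i ∀i, a PF.

24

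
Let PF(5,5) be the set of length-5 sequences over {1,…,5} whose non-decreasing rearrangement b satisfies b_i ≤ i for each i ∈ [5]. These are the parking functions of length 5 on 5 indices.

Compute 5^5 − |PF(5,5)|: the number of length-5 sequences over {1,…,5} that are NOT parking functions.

1829

|PF| = (5−5+1)·(5+1)^(5−1) = 1 · 1296 = 1296
Example (2,2,5,5,4) → sorted (2,2,4,5,5): b_1=2>1, not a PF.
So 3125 − 1296 = 1829 fail.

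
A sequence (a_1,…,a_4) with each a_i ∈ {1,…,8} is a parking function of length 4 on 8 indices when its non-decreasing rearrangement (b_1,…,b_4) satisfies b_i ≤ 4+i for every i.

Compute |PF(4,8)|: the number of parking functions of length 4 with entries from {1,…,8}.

3645

|PF| = (8+1−4)·(8+1)^{4−1} = 5×729 = 3645 [KW]
Example (6,7,8,4) → sorted (4,6,7,8): b_i ≤ 4+i ∀i, a PF.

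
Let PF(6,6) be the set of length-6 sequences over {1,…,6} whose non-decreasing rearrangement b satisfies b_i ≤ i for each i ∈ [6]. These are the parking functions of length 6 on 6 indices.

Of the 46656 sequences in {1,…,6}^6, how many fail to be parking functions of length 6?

|PF| = 1·7^5 = 1 · 16807 = 16807 (Pollak)
Example (4,3,2,2,5,3) → sorted (2,2,3,3,4,5): b_1=2>1, not a PF.
Total 46656; non-PF = 46656−16807 = 29849

29849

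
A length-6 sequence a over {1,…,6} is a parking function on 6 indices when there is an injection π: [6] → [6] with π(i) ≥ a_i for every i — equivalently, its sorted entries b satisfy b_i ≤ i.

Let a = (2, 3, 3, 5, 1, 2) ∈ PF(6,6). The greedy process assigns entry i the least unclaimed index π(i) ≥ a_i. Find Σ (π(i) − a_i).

Σπ = 6·7/2 = 21 (π permutes [6]); Σa = 2+3+3+5+1+2 = 16; disp = 21−16 = 5.

5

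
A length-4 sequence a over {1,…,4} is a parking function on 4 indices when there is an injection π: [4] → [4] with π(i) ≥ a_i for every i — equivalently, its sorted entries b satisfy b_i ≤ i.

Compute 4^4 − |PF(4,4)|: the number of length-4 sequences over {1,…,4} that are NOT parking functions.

131

Count = (4−4+1)·(4+1)^(4−1) = 1·125 = 125 [KW]
E.g. (2,3,4,3) → sorted (2,3,3,4): b_1=2>1, not a PF.
4^4 − 125 = 256 − 125 = 131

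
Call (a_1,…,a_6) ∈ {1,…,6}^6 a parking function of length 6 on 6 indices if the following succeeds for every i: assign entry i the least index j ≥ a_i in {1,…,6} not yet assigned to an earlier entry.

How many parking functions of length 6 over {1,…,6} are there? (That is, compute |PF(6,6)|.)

16807

|PF(6,6)| = (6−6+1)·(6+1)^(6−1) = 1·16807 = 16807 (Pollak)
One tuple (2,2,6,1,5,1) → sorted (1,1,2,2,5,6): b_i ≤ i ∀i, a PF.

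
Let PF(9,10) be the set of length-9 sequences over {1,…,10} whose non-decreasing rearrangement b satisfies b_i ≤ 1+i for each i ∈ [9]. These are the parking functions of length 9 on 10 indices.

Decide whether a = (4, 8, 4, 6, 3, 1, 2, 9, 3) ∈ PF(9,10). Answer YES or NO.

Order a: b = (1, 2, 3, 3, 4, 4, 6, 8, 9).
  b_1=1 ≤ 2
  b_2=2 ≤ 3
  b_3=3 ≤ 4
  b_4=3 ≤ 5
  b_5=4 ≤ 6
  b_6=4 ≤ 7
  b_7=6 ≤ 8
  b_8=8 ≤ 9
  b_9=9 ≤ 10
All bounds hold ⇒ YES

YES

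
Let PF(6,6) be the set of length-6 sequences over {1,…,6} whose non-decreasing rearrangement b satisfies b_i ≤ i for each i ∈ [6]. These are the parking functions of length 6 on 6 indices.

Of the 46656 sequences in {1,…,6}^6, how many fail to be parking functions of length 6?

29849

#PF = (6−6+1)·(6+1)^(6−1) = 1 · 16807 = 16807
E.g. (5,2,6,5,5,4) → sorted (2,4,5,5,5,6): b_1=2>1, not a PF.
So 46656 − 16807 = 29849 fail.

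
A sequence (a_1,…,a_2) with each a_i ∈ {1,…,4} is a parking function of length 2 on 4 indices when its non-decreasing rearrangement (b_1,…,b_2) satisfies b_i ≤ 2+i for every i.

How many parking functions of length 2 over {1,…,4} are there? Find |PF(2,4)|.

#PF = (4−2+1)·(4+1)^(2−1) = 3·5 = 15 (Konheim–Weiss)
Example (2,3) → sorted (2,3): b_i ≤ 2+i ∀i, a PF.

15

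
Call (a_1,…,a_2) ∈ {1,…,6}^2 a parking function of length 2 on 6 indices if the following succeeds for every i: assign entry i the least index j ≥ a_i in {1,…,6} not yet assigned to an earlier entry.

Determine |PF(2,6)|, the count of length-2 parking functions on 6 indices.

Count = (7−2)·7^(2−1) = 5×7 = 35 (Konheim–Weiss)
E.g. (4,1) → sorted (1,4): b_i ≤ 4+i ∀i, a PF.

35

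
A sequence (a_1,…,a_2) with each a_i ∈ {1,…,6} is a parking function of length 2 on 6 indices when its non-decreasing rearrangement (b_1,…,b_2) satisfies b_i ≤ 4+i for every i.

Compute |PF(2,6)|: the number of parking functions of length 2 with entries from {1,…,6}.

Count = (7−2)·7^(2−1) = 5×7 = 35 [KW]
Check (3,6) → sorted (3,6): b_i ≤ 4+i ∀i, a PF.

35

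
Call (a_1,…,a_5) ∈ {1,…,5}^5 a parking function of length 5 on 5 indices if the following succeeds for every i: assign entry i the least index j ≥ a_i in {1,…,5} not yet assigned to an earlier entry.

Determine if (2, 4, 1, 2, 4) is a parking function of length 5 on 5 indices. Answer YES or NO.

Rearranged: b = (1, 2, 2, 4, 4).
  b_1=1 ≤ 1
  b_2=2 ≤ 2
  b_3=2 ≤ 3
  b_4=4 ≤ 4
  b_5=4 ≤ 5
All bounds hold ⇒ YES

YES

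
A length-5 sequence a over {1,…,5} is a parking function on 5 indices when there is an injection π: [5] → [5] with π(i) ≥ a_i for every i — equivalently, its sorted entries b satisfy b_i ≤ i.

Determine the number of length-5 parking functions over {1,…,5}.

Count = (5+1−5)·(5+1)^{5−1} = 1 · 1296 = 1296 (Pollak)
One tuple (2,1,3,5,4) → sorted (1,2,3,4,5): b_i ≤ i ∀i, a PF.

1296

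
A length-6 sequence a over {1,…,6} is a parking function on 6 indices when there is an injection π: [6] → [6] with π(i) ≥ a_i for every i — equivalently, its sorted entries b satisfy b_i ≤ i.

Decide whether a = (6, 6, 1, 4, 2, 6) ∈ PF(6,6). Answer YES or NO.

Rearranged: b = (1, 2, 4, 6, 6, 6).
  b_1=1 ≤ 1
  b_2=2 ≤ 2
  b_3=4 > 3
  fails at i=3 ⇒ NO

NO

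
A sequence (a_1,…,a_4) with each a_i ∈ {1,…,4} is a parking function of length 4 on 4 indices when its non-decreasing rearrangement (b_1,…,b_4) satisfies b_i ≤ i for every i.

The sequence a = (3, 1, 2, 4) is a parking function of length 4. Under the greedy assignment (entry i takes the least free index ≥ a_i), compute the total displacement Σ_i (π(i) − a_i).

Σπ = 10 ({1..4} each once); Σa = 3+1+2+4 = 10; disp = 10−10 = 0.

0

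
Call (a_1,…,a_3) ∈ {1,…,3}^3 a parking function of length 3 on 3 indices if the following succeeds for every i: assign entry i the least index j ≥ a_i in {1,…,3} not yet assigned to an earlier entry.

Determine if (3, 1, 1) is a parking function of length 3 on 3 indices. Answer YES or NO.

YES

Sorted: b = (1, 1, 3).
  b_1=1 ≤ 1
  b_2=1 ≤ 2
  b_3=3 ≤ 3
All bounds hold ⇒ YES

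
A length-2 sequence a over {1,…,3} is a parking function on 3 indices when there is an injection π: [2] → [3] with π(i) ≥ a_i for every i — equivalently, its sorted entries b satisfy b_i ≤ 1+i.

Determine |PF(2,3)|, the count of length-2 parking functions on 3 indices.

8

|PF(2,3)| = 2·4^1 = 2·4 = 8
Check (1,2) → sorted (1,2): b_i ≤ 1+i ∀i, a PF.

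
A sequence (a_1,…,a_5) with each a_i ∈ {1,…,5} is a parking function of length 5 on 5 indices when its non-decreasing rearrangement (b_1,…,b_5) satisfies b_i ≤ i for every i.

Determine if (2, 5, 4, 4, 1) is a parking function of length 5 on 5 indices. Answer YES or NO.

Sorted: b = (1, 2, 4, 4, 5).
  b_1=1 ≤ 1
  b_2=2 ≤ 2
  b_3=4 > 3
  fails at i=3 ⇒ NO

NO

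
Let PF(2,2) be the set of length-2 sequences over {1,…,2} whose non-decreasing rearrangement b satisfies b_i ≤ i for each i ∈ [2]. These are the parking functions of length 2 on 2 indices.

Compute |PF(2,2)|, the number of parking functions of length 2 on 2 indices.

3

|PF| = 1·3^1 = 1 · 3 = 3 (Pollak)
One tuple (1,2) → sorted (1,2): b_i ≤ i ∀i, a PF.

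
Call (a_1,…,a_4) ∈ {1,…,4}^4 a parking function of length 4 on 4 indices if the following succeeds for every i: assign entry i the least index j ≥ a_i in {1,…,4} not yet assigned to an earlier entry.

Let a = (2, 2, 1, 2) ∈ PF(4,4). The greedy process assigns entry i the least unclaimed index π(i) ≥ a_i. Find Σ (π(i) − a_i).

Σπ = 10 ({1..4} each once); Σa = 2+2+1+2 = 7; disp = 10−7 = 3.

3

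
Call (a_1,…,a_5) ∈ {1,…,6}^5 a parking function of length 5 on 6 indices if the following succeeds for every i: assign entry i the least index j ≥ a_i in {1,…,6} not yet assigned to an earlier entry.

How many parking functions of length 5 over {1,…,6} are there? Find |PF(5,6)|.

|PF| = (7−5)·7^(5−1) = 2×2401 = 4802 (Konheim–Weiss)
E.g. (5,3,4,2,4) → sorted (2,3,4,4,5): b_i ≤ 1+i ∀i, a PF.

4802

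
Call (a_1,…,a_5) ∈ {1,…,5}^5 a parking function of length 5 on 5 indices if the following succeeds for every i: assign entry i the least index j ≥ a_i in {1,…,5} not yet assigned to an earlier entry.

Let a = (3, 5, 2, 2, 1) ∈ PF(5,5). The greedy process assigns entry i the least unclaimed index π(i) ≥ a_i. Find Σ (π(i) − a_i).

Σπ = 5·6/2 = 15 (π permutes [5]); Σa = 3+5+2+2+1 = 13; disp = 15−13 = 2.

2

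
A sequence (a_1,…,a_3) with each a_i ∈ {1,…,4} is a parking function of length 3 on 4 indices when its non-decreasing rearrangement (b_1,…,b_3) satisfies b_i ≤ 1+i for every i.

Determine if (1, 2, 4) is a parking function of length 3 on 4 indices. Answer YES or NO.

Sorted: b = (1, 2, 4).
  b_1=1 ≤ 2
  b_2=2 ≤ 3
  b_3=4 ≤ 4
All bounds hold ⇒ YES

YES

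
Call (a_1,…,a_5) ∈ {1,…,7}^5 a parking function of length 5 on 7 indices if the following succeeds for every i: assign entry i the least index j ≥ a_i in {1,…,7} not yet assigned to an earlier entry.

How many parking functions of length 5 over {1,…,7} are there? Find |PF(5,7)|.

12288

|PF| = 3·8^4 = 3×4096 = 12288 (Konheim–Weiss)
One tuple (4,1,7,4,4) → sorted (1,4,4,4,7): b_i ≤ 2+i ∀i, a PF.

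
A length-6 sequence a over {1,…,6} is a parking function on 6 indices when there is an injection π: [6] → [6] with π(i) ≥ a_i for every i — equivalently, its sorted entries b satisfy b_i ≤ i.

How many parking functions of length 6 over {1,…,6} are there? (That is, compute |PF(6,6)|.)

16807

|PF(6,6)| = 1·7^5 = 1·16807 = 16807 (Konheim–Weiss)
One tuple (1,1,2,4,3,3) → sorted (1,1,2,3,3,4): b_i ≤ i ∀i, a PF.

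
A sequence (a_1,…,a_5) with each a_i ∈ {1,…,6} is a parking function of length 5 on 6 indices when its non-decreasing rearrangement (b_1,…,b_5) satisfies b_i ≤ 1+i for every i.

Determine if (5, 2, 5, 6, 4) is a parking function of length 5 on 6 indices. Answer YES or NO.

Sorted: b = (2, 4, 5, 5, 6).
  b_1=2 ≤ 2
  b_2=4 > 3
  fails at i=2 ⇒ NO

NO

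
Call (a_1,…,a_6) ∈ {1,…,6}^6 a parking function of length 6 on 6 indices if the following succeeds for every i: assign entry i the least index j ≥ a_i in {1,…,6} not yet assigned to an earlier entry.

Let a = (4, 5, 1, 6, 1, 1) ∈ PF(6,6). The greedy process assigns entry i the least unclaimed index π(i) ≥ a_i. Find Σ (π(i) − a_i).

3

Σπ = 21 ({1..6} each once); Σa = 4+5+1+6+1+1 = 18; disp = 21−18 = 3.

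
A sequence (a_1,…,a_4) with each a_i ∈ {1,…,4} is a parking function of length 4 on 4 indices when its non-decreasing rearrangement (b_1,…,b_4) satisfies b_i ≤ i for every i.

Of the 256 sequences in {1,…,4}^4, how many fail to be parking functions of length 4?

131

#PF = (4+1−4)·(4+1)^{4−1} = 1 · 125 = 125 [KW]
One tuple (4,3,4,3) → sorted (3,3,4,4): b_1=3>1, not a PF.
Total 256; non-PF = 256−125 = 131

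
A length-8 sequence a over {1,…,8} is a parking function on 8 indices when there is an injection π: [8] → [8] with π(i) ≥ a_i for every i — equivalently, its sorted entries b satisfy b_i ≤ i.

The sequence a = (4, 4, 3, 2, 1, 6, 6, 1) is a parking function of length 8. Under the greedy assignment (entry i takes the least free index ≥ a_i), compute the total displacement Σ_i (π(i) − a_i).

9

Σπ(i) = 1+…+8 = 36; Σa = 4+4+3+2+1+6+6+1 = 27; disp = 36−27 = 9.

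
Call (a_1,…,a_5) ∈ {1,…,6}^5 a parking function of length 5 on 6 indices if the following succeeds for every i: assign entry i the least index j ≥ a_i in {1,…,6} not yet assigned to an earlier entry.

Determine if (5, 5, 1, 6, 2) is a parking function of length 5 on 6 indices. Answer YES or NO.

Order a: b = (1, 2, 5, 5, 6).
  b_1=1 ≤ 2
  b_2=2 ≤ 3
  b_3=5 > 4
  fails at i=3 ⇒ NO

NO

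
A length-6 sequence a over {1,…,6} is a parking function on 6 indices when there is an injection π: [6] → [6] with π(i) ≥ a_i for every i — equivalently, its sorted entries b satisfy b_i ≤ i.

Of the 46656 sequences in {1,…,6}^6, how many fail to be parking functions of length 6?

#PF = (6−6+1)·(6+1)^(6−1) = 1·16807 = 16807 [KW]
Example (6,6,5,6,4,4) → sorted (4,4,5,6,6,6): b_1=4>1, not a PF.
So 46656 − 16807 = 29849 fail.

29849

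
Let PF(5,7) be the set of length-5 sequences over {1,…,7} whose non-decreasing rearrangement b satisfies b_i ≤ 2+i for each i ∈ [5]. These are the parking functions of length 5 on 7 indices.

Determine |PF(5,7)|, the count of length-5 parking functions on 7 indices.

|PF| = (8−5)·8^(5−1) = 3×4096 = 12288 (Konheim–Weiss)
Check (3,1,7,6,4) → sorted (1,3,4,6,7): b_i ≤ 2+i ∀i, a PF.

12288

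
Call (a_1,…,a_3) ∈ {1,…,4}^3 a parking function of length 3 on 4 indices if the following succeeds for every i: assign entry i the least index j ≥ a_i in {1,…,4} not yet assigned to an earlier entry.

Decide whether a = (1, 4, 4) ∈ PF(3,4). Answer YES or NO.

Rearranged: b = (1, 4, 4).
  b_1=1 ≤ 2
  b_2=4 > 3
  fails at i=2 ⇒ NO

NO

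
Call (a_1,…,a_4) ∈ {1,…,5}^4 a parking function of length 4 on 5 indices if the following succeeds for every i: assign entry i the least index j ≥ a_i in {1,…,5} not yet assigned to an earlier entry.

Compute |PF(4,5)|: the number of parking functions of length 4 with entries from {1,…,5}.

#PF = (5−4+1)·(5+1)^(4−1) = 2×216 = 432
E.g. (4,5,2,1) → sorted (1,2,4,5): b_i ≤ 1+i ∀i, a PF.

432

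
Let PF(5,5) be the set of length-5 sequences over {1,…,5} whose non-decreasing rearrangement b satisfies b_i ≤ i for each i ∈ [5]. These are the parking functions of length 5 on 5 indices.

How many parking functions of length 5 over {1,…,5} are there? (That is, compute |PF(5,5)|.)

|PF(5,5)| = (5−5+1)·(5+1)^(5−1) = 1·1296 = 1296 (Pollak)
Check (1,5,1,3,4) → sorted (1,1,3,4,5): b_i ≤ i ∀i, a PF.

1296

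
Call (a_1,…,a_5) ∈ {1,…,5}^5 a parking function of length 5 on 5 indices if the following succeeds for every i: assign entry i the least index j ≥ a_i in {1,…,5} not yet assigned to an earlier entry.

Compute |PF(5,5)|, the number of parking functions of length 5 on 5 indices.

|PF| = (5+1−5)·(5+1)^{5−1} = 1 · 1296 = 1296 [KW]
Example (5,3,4,1,1) → sorted (1,1,3,4,5): b_i ≤ i ∀i, a PF.

1296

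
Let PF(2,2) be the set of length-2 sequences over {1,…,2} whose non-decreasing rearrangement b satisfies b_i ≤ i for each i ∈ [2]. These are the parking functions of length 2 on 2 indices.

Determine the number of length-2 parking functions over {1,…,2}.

3

Count = (2−2+1)·(2+1)^(2−1) = 1 · 3 = 3 (Pollak)
One tuple (1,2) → sorted (1,2): b_i ≤ i ∀i, a PF.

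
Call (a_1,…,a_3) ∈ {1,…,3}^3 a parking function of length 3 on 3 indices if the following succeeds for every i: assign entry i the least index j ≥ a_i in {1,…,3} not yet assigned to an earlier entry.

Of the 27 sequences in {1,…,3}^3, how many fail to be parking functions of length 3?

11

|PF| = (3−3+1)·(3+1)^(3−1) = 1×16 = 16 (Konheim–Weiss)
One tuple (3,2,2) → sorted (2,2,3): b_1=2>1, not a PF.
Total 27; non-PF = 27−16 = 11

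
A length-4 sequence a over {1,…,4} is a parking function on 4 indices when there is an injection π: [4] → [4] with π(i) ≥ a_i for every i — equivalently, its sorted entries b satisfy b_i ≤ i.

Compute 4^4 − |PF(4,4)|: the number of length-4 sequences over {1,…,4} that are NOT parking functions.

131

|PF(4,4)| = (5−4)·5^(4−1) = 1 · 125 = 125 (Pollak)
E.g. (3,3,3,1) → sorted (1,3,3,3): b_2=3>2, not a PF.
Total 256; non-PF = 256−125 = 131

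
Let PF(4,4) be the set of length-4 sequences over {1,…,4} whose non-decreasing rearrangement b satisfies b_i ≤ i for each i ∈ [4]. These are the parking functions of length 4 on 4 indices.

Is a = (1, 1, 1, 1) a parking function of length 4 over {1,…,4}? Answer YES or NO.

YES

Rearranged: b = (1, 1, 1, 1).
  b_1=1 ≤ 1
  b_2=1 ≤ 2
  b_3=1 ≤ 3
  b_4=1 ≤ 4
All bounds hold ⇒ YES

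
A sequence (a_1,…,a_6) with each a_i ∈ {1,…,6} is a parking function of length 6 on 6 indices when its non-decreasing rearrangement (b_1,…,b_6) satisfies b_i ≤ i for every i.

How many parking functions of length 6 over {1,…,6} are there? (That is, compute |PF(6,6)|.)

Count = (6+1−6)·(6+1)^{6−1} = 1·16807 = 16807 [KW]
Check (4,4,5,2,2,1) → sorted (1,2,2,4,4,5): b_i ≤ i ∀i, a PF.

16807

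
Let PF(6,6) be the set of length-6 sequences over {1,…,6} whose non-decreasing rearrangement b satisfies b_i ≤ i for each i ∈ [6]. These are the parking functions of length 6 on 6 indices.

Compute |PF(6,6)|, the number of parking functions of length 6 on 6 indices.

16807

|PF| = (6+1−6)·(6+1)^{6−1} = 1·16807 = 16807
Check (6,3,1,1,5,2) → sorted (1,1,2,3,5,6): b_i ≤ i ∀i, a PF.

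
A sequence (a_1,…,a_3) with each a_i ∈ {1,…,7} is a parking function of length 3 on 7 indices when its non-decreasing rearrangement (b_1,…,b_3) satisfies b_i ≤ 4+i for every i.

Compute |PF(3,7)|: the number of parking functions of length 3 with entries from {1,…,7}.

320

|PF| = 5·8^2 = 5×64 = 320 (Pollak)
E.g. (4,6,3) → sorted (3,4,6): b_i ≤ 4+i ∀i, a PF.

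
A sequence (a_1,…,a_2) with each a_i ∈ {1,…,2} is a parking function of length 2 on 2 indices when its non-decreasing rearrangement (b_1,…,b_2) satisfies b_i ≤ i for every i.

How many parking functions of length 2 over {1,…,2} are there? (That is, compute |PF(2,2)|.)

|PF(2,2)| = (3−2)·3^(2−1) = 1×3 = 3 [KW]
One tuple (1,1) → sorted (1,1): b_i ≤ i ∀i, a PF.

3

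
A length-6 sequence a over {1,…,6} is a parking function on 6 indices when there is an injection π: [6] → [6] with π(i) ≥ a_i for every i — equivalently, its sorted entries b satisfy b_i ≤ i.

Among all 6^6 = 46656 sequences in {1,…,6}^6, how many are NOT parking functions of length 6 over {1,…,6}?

29849

|PF(6,6)| = 1·7^5 = 1 · 16807 = 16807 (Konheim–Weiss)
Example (6,1,6,4,6,6) → sorted (1,4,6,6,6,6): b_2=4>2, not a PF.
So 46656 − 16807 = 29849 fail.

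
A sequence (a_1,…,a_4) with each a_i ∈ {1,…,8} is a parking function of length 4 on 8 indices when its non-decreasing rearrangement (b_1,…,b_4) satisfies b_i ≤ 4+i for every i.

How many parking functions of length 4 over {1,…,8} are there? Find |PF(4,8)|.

3645

Count = (8+1−4)·(8+1)^{4−1} = 5 · 729 = 3645 (Pollak)
E.g. (1,4,1,7) → sorted (1,1,4,7): b_i ≤ 4+i ∀i, a PF.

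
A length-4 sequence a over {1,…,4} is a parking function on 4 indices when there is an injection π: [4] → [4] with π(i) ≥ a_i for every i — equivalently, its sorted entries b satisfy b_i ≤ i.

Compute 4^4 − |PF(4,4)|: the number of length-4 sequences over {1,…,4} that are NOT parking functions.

|PF| = 1·5^3 = 1×125 = 125 (Pollak)
Check (4,3,4,4) → sorted (3,4,4,4): b_1=3>1, not a PF.
So 256 − 125 = 131 fail.

131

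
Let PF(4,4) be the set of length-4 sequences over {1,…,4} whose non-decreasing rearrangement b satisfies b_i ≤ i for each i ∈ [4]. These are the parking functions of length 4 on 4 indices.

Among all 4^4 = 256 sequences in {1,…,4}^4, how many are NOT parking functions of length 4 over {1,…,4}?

#PF = (5−4)·5^(4−1) = 1 · 125 = 125 (Pollak)
One tuple (4,2,3,3) → sorted (2,3,3,4): b_1=2>1, not a PF.
4^4 − 125 = 256 − 125 = 131

131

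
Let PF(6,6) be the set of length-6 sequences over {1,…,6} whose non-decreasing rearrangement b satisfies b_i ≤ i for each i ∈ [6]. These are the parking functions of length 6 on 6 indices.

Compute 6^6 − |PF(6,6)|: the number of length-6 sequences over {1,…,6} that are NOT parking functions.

|PF(6,6)| = 1·7^5 = 1 · 16807 = 16807
Check (1,5,6,3,6,4) → sorted (1,3,4,5,6,6): b_2=3>2, not a PF.
So 46656 − 16807 = 29849 fail.

29849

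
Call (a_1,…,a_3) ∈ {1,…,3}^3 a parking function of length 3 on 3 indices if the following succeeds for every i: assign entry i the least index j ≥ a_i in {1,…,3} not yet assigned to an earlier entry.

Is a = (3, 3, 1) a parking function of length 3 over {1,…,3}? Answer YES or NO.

Sorted: b = (1, 3, 3).
  b_1=1 ≤ 1
  b_2=3 > 2
  fails at i=2 ⇒ NO

NO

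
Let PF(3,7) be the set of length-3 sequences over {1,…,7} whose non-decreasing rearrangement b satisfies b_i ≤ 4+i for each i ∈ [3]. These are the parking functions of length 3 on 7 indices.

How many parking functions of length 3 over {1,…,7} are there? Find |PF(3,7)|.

|PF| = 5·8^2 = 5 · 64 = 320
Example (7,6,1) → sorted (1,6,7): b_i ≤ 4+i ∀i, a PF.

320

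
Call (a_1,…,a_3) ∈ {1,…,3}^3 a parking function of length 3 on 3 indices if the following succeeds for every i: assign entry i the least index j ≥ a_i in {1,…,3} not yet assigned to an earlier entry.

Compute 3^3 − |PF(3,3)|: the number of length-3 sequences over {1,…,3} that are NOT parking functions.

#PF = (3−3+1)·(3+1)^(3−1) = 1·16 = 16 (Pollak)
Example (3,3,3) → sorted (3,3,3): b_1=3>1, not a PF.
Total 27; non-PF = 27−16 = 11

11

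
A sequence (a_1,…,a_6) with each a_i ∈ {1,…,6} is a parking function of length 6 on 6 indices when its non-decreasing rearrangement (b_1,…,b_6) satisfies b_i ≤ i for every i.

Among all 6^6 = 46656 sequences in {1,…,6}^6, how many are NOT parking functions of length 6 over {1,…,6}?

Count = (6+1−6)·(6+1)^{6−1} = 1 · 16807 = 16807 (Pollak)
Example (4,2,2,2,2,5) → sorted (2,2,2,2,4,5): b_1=2>1, not a PF.
So 46656 − 16807 = 29849 fail.

29849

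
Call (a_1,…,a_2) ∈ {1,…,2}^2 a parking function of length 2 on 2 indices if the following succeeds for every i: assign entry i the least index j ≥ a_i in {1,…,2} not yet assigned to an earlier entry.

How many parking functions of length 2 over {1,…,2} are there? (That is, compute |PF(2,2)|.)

3

|PF| = 1·3^1 = 1·3 = 3 (Pollak)
Example (2,1) → sorted (1,2): b_i ≤ i ∀i, a PF.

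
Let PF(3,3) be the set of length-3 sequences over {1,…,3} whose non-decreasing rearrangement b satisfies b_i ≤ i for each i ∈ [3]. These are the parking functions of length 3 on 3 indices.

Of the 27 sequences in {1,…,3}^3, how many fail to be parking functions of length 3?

|PF| = 1·4^2 = 1·16 = 16 (Pollak)
Example (2,2,3) → sorted (2,2,3): b_1=2>1, not a PF.
Total 27; non-PF = 27−16 = 11

11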